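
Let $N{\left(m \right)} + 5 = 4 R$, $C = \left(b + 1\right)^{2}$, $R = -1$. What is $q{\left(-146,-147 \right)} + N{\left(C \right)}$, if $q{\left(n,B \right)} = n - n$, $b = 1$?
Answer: $-9$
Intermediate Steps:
$C = 4$ ($C = \left(1 + 1\right)^{2} = 2^{2} = 4$)
$N{\left(m \right)} = -9$ ($N{\left(m \right)} = -5 + 4 \left(-1\right) = -5 - 4 = -9$)
$q{\left(n,B \right)} = 0$
$q{\left(-146,-147 \right)} + N{\left(C \right)} = 0 - 9 = -9$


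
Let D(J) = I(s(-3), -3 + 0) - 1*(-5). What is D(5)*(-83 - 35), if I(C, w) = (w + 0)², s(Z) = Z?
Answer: -1652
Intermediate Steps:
I(C, w) = w²
D(J) = 14 (D(J) = (-3 + 0)² - 1*(-5) = (-3)² + 5 = 9 + 5 = 14)
D(5)*(-83 - 35) = 14*(-83 - 35) = 14*(-118) = -1652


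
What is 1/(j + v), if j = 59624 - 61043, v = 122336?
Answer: 1/120917 ≈ 8.2701e-6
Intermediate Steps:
j = -1419
1/(j + v) = 1/(-1419 + 122336) = 1/120917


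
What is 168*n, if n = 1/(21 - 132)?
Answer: -56/37 ≈ -1.5135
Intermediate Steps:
n = -1/111 (n = 1/(-111) = -1/111 ≈ -0.0090090)
168*n = 168*(-1/111) = -56/37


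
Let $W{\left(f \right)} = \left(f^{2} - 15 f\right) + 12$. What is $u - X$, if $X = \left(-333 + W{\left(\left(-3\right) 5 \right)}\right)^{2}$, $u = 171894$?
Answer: $155253$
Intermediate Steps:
$W{\left(f \right)} = 12 + f^{2} - 15 f$
$X = 16641$ ($X = \left(-333 + \left(12 + \left(\left(-3\right) 5\right)^{2} - 15 \left(\left(-3\right) 5\right)\right)\right)^{2} = \left(-333 + \left(12 + \left(-15\right)^{2} - -225\right)\right)^{2} = \left(-333 + \left(12 + 225 + 225\right)\right)^{2} = \left(-333 + 462\right)^{2} = 129^{2} = 16641$)
$u - X = 171894 - 16641 = 155253$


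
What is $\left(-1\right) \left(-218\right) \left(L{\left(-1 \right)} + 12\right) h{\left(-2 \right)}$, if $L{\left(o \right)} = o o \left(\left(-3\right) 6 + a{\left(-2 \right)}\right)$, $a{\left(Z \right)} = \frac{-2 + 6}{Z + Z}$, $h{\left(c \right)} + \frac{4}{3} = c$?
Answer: $\frac{15260}{3} \approx 5086.7$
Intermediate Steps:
$h{\left(c \right)} = - \frac{4}{3} + c$
$a{\left(Z \right)} = \frac{2}{Z}$ ($a{\left(Z \right)} = \frac{4}{2 Z} = 4 \frac{1}{2 Z} = \frac{2}{Z}$)
$L{\left(o \right)} = - 19 o^{2}$ ($L{\left(o \right)} = o o \left(\left(-3\right) 6 + \frac{2}{-2}\right) = o^{2} \left(-18 + 2 \left(- \frac{1}{2}\right)\right) = o^{2} \left(-18 - 1\right) = o^{2} \left(-19\right) = - 19 o^{2}$)
$\left(-1\right) \left(-218\right) \left(L{\left(-1 \right)} + 12\right) h{\left(-2 \right)} = \left(-1\right) \left(-218\right) \left(- 19 \left(-1\right)^{2} + 12\right) \left(- \frac{4}{3} - 2\right) = 218 \left(\left(-19\right) 1 + 12\right) \left(- \frac{10}{3}\right) = 218 \left(-19 + 12\right) \left(- \frac{10}{3}\right) = 218 \left(\left(-7\right) \left(- \frac{10}{3}\right)\right) = 218 \cdot \frac{70}{3} = \frac{15260}{3}$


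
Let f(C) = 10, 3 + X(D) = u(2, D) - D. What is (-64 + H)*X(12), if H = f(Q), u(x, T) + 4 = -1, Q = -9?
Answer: 1080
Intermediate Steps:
u(x, T) = -5 (u(x, T) = -4 - 1 = -5)
X(D) = -8 - D (X(D) = -3 + (-5 - D) = -8 - D)
H = 10
(-64 + H)*X(12) = (-64 + 10)*(-8 - 1*12) = -54*(-8 - 12) = -54*(-20) = 1080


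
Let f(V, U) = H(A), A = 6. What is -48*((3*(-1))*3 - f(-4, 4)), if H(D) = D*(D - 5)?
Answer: 720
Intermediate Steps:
H(D) = D*(-5 + D)
f(V, U) = 6 (f(V, U) = 6*(-5 + 6) = 6*1 = 6)
-48*((3*(-1))*3 - f(-4, 4)) = -48*((3*(-1))*3 - 1*6) = -48*(-3*3 - 6) = -48*(-9 - 6) = -48*(-15) = 720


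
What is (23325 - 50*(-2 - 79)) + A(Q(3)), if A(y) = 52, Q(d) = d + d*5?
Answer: 27427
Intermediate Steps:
Q(d) = 6*d (Q(d) = d + 5*d = 6*d)
(23325 - 50*(-2 - 79)) + A(Q(3)) = (23325 - 50*(-2 - 79)) + 52 = (23325 - 50*(-81)) + 52 = (23325 - 1*(-4050)) + 52 = (23325 + 4050) + 52 = 27375 + 52 = 27427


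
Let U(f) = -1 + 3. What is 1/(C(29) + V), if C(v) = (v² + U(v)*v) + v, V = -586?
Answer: 1/342 ≈ 0.0029240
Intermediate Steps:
U(f) = 2
C(v) = v² + 3*v (C(v) = (v² + 2*v) + v = v² + 3*v)
1/(C(29) + V) = 1/(29*(3 + 29) - 586) = 1/(29*32 - 586) = 1/(928 - 586) = 1/342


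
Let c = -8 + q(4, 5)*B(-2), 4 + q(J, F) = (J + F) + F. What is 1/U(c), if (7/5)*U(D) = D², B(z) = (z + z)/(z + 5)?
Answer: 63/20480 ≈ 0.0030762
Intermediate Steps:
q(J, F) = -4 + J + 2*F (q(J, F) = -4 + ((J + F) + F) = -4 + ((F + J) + F) = -4 + (J + 2*F) = -4 + J + 2*F)
B(z) = 2*z/(5 + z) (B(z) = (2*z)/(5 + z) = 2*z/(5 + z))
c = -64/3 (c = -8 + (-4 + 4 + 2*5)*(2*(-2)/(5 - 2)) = -8 + (-4 + 4 + 10)*(2*(-2)/3) = -8 + 10*(2*(-2)*(⅓)) = -8 + 10*(-4/3) = -8 - 40/3 = -64/3 ≈ -21.333)
U(D) = 5*D²/7
1/U(c) = 1/(5*(-64/3)²/7) = 1/((5/7)*(4096/9)) = 1/(20480/63) = 63/20480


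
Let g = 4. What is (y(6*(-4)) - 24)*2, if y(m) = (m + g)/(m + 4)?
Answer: -46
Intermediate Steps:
y(m) = 1 (y(m) = (m + 4)/(m + 4) = (4 + m)/(4 + m) = 1)
(y(6*(-4)) - 24)*2 = (1 - 24)*2 = -23*2 = -46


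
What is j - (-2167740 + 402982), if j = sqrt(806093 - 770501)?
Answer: 1764758 + 2*sqrt(8898) ≈ 1.7649e+6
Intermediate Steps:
j = 2*sqrt(8898) (j = sqrt(35592) = 2*sqrt(8898) ≈ 188.66)
j - (-2167740 + 402982) = 2*sqrt(8898) - (-2167740 + 402982) = 2*sqrt(8898) - 1*(-1764758) = 2*sqrt(8898) + 1764758 = 1764758 + 2*sqrt(8898)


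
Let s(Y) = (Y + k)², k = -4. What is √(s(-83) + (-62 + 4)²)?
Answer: 29*√13 ≈ 104.56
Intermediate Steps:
s(Y) = (-4 + Y)² (s(Y) = (Y - 4)² = (-4 + Y)²)
√(s(-83) + (-62 + 4)²) = √((-4 - 83)² + (-62 + 4)²) = √((-87)² + (-58)²) = √(7569 + 3364) = √10933 = 29*√13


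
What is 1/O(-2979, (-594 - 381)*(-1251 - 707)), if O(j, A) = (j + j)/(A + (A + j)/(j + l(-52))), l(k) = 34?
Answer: -1873415393/5848770 ≈ -320.31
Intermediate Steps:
O(j, A) = 2*j/(A + (A + j)/(34 + j)) (O(j, A) = (j + j)/(A + (A + j)/(j + 34)) = (2*j)/(A + (A + j)/(34 + j)) = 2*j/(A + (A + j)/(34 + j)))
1/O(-2979, (-594 - 381)*(-1251 - 707)) = 1/(2*(-2979)*(34 - 2979)/(-2979 + 35*((-594 - 381)*(-1251 - 707)) + ((-594 - 381)*(-1251 - 707))*(-2979))) = 1/(2*(-2979)*(-2945)/(-2979 + 35*(-975*(-1958)) - 975*(-1958)*(-2979))) = 1/(2*(-2979)*(-2945)/(-2979 + 35*1909050 + 1909050*(-2979))) = 1/(2*(-2979)*(-2945)/(-2979 + 66816750 - 5687059950)) = 1/(2*(-2979)*(-2945)/(-5620246179)) = 1/(2*(-2979)*(-1/5620246179)*(-2945)) = 1/(-5848770/1873415393) = -1873415393/5848770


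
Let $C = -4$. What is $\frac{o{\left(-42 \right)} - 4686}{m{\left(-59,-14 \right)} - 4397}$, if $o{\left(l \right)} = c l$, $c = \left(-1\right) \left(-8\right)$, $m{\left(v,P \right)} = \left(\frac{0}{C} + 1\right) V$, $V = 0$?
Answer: $\frac{5022}{4397} \approx 1.1421$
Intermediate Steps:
$m{\left(v,P \right)} = 0$ ($m{\left(v,P \right)} = \left(\frac{0}{-4} + 1\right) 0 = \left(0 \left(- \frac{1}{4}\right) + 1\right) 0 = \left(0 + 1\right) 0 = 1 \cdot 0 = 0$)
$c = 8$
$o{\left(l \right)} = 8 l$
$\frac{o{\left(-42 \right)} - 4686}{m{\left(-59,-14 \right)} - 4397} = \frac{8 \left(-42\right) - 4686}{0 - 4397} = \frac{-336 - 4686}{-4397} = \left(-5022\right) \left(- \frac{1}{4397}\right) = \frac{5022}{4397}$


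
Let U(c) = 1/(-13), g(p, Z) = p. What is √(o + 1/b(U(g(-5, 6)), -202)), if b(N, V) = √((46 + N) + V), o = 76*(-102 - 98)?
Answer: √(-62575983200 - 2029*I*√26377)/2029 ≈ 0.00032462 - 123.29*I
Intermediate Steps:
U(c) = -1/13
o = -15200 (o = 76*(-200) = -15200)
b(N, V) = √(46 + N + V)
√(o + 1/b(U(g(-5, 6)), -202)) = √(-15200 + 1/(√(46 - 1/13 - 202))) = √(-15200 + 1/(√(-2029/13))) = √(-15200 + 1/(I*√26377/13)) = √(-15200 - I*√26377/2029)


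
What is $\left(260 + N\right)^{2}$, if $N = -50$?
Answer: $44100$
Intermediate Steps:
$\left(260 + N\right)^{2} = \left(260 - 50\right)^{2} = 210^{2} = 44100$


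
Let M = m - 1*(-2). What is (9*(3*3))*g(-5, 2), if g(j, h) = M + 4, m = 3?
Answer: 729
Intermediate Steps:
M = 5 (M = 3 - 1*(-2) = 3 + 2 = 5)
g(j, h) = 9 (g(j, h) = 5 + 4 = 9)
(9*(3*3))*g(-5, 2) = (9*(3*3))*9 = (9*9)*9 = 81*9 = 729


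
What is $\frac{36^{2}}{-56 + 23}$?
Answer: $- \frac{432}{11} \approx -39.273$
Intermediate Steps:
$\frac{36^{2}}{-56 + 23} = \frac{1}{-33} \cdot 1296 = \left(- \frac{1}{33}\right) 1296 = - \frac{432}{11}$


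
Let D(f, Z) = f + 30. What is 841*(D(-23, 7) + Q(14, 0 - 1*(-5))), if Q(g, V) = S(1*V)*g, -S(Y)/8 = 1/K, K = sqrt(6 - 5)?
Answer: -88305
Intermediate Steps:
K = 1 (K = sqrt(1) = 1)
D(f, Z) = 30 + f
S(Y) = -8 (S(Y) = -8/1 = -8*1 = -8)
Q(g, V) = -8*g
841*(D(-23, 7) + Q(14, 0 - 1*(-5))) = 841*((30 - 23) - 8*14) = 841*(7 - 112) = 841*(-105) = -88305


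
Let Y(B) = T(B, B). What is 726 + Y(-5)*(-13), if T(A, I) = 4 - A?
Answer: 609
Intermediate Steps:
Y(B) = 4 - B
726 + Y(-5)*(-13) = 726 + (4 - 1*(-5))*(-13) = 726 + (4 + 5)*(-13) = 726 + 9*(-13) = 726 - 117 = 609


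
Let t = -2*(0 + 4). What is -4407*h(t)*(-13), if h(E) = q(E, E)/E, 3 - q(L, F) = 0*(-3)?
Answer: -171873/8 ≈ -21484.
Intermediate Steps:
q(L, F) = 3 (q(L, F) = 3 - 0*(-3) = 3 - 1*0 = 3 + 0 = 3)
t = -8 (t = -2*4 = -8)
h(E) = 3/E
-4407*h(t)*(-13) = -4407*3/(-8)*(-13) = -4407*3*(-⅛)*(-13) = -(-13221)*(-13)/8 = -4407*39/8 = -171873/8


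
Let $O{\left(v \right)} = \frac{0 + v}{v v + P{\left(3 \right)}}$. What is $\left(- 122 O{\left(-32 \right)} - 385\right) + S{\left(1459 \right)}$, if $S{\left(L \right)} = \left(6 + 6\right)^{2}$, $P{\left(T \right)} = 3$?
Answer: $- \frac{243603}{1027} \approx -237.2$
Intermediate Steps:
$O{\left(v \right)} = \frac{v}{3 + v^{2}}$ ($O{\left(v \right)} = \frac{0 + v}{v v + 3} = \frac{v}{v^{2} + 3} = \frac{v}{3 + v^{2}}$)
$S{\left(L \right)} = 144$ ($S{\left(L \right)} = 12^{2} = 144$)
$\left(- 122 O{\left(-32 \right)} - 385\right) + S{\left(1459 \right)} = \left(- 122 \left(- \frac{32}{3 + \left(-32\right)^{2}}\right) - 385\right) + 144 = \left(- 122 \left(- \frac{32}{3 + 1024}\right) - 385\right) + 144 = \left(- 122 \left(- \frac{32}{1027}\right) - 385\right) + 144 = \left(- 122 \left(\left(-32\right) \frac{1}{1027}\right) - 385\right) + 144 = \left(\left(-122\right) \left(- \frac{32}{1027}\right) - 385\right) + 144 = \left(\frac{3904}{1027} - 385\right) + 144 = - \frac{391491}{1027} + 144 = - \frac{243603}{1027}$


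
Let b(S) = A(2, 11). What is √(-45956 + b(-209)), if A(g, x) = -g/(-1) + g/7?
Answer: 2*I*√562933/7 ≈ 214.37*I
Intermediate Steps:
A(g, x) = 8*g/7 (A(g, x) = -g*(-1) + g*(⅐) = g + g/7 = 8*g/7)
b(S) = 16/7 (b(S) = (8/7)*2 = 16/7)
√(-45956 + b(-209)) = √(-45956 + 16/7) = √(-321676/7) = 2*I*√562933/7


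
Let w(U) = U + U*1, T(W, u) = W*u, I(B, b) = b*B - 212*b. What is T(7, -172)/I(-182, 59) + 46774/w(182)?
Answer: 2988315/23246 ≈ 128.55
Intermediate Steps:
I(B, b) = -212*b + B*b (I(B, b) = B*b - 212*b = -212*b + B*b)
w(U) = 2*U (w(U) = U + U = 2*U)
T(7, -172)/I(-182, 59) + 46774/w(182) = (7*(-172))/((59*(-212 - 182))) + 46774/((2*182)) = -1204/(59*(-394)) + 46774/364 = -1204/(-23246) + 46774*(1/364) = -1204*(-1/23246) + 257/2 = 602/11623 + 257/2 = 2988315/23246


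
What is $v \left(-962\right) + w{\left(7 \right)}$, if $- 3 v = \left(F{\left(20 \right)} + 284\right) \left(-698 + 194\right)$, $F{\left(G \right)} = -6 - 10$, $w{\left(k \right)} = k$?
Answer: $-43313081$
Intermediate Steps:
$F{\left(G \right)} = -16$ ($F{\left(G \right)} = -6 - 10 = -16$)
$v = 45024$ ($v = - \frac{\left(-16 + 284\right) \left(-698 + 194\right)}{3} = - \frac{268 \left(-504\right)}{3} = \left(- \frac{1}{3}\right) \left(-135072\right) = 45024$)
$v \left(-962\right) + w{\left(7 \right)} = 45024 \left(-962\right) + 7 = -43313088 + 7 = -43313081$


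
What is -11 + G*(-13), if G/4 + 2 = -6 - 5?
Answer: 665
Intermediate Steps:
G = -52 (G = -8 + 4*(-6 - 5) = -8 + 4*(-11) = -8 - 44 = -52)
-11 + G*(-13) = -11 - 52*(-13) = -11 + 676 = 665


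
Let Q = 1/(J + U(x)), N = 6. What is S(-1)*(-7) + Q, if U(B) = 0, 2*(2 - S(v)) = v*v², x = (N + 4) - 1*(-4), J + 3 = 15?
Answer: -209/12 ≈ -17.417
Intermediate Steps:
J = 12 (J = -3 + 15 = 12)
x = 14 (x = (6 + 4) - 1*(-4) = 10 + 4 = 14)
S(v) = 2 - v³/2 (S(v) = 2 - v*v²/2 = 2 - v³/2)
Q = 1/12 (Q = 1/(12 + 0) = 1/12 ≈ 0.083333)
S(-1)*(-7) + Q = (2 - ½*(-1)³)*(-7) + 1/12 = (2 - ½*(-1))*(-7) + 1/12 = (2 + ½)*(-7) + 1/12 = (5/2)*(-7) + 1/12 = -35/2 + 1/12 = -209/12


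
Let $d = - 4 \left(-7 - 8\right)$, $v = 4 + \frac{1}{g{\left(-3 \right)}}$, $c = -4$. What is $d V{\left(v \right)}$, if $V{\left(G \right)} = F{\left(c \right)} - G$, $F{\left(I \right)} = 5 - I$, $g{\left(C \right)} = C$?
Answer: $320$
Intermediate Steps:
$v = \frac{11}{3}$ ($v = 4 + \frac{1}{-3} = 4 - \frac{1}{3} = \frac{11}{3} \approx 3.6667$)
$V{\left(G \right)} = 9 - G$ ($V{\left(G \right)} = \left(5 - -4\right) - G = \left(5 + 4\right) - G = 9 - G$)
$d = 60$ ($d = \left(-4\right) \left(-15\right) = 60$)
$d V{\left(v \right)} = 60 \left(9 - \frac{11}{3}\right) = 60 \cdot \frac{16}{3} = 320$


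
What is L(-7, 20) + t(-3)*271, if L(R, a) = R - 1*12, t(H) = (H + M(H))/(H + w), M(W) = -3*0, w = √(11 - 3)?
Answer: 2420 + 1626*√2 ≈ 4719.5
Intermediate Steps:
w = 2*√2 (w = √8 = 2*√2 ≈ 2.8284)
M(W) = 0
t(H) = H/(H + 2*√2) (t(H) = (H + 0)/(H + 2*√2) = H/(H + 2*√2))
L(R, a) = -12 + R (L(R, a) = R - 12 = -12 + R)
L(-7, 20) + t(-3)*271 = (-12 - 7) - 3/(-3 + 2*√2)*271 = -19 - 813/(-3 + 2*√2)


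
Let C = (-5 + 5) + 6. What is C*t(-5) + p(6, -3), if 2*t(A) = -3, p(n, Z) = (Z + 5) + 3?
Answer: -4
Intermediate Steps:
p(n, Z) = 8 + Z (p(n, Z) = (5 + Z) + 3 = 8 + Z)
C = 6 (C = 0 + 6 = 6)
t(A) = -3/2 (t(A) = (½)*(-3) = -3/2)
C*t(-5) + p(6, -3) = 6*(-3/2) + (8 - 3) = -9 + 5 = -4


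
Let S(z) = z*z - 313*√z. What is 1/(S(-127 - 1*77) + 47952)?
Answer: 7464/670201025 + 313*I*√51/4021206150 ≈ 1.1137e-5 + 5.5587e-7*I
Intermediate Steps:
S(z) = z² - 313*√z
1/(S(-127 - 1*77) + 47952) = 1/(((-127 - 1*77)² - 313*√(-127 - 1*77)) + 47952) = 1/(((-127 - 77)² - 313*√(-127 - 77)) + 47952) = 1/(((-204)² - 626*I*√51) + 47952) = 1/((41616 - 626*I*√51) + 47952) = 1/(89568 - 626*I*√51)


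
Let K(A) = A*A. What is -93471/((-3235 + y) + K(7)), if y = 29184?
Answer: -4451/1238 ≈ -3.5953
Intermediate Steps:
K(A) = A²
-93471/((-3235 + y) + K(7)) = -93471/((-3235 + 29184) + 7²) = -93471/(25949 + 49) = -93471/25998 = -93471*1/25998 = -4451/1238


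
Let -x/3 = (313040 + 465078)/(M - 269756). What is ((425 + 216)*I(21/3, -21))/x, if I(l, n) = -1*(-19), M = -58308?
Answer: 181613248/106107 ≈ 1711.6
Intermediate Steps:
I(l, n) = 19
x = 106107/14912 (x = -3*(313040 + 465078)/(-58308 - 269756) = -2334354/(-328064) = -2334354*(-1)/328064 = -3*(-35369/14912) = 106107/14912 ≈ 7.1155)
((425 + 216)*I(21/3, -21))/x = ((425 + 216)*19)/(106107/14912) = (641*19)*(14912/106107) = 12179*(14912/106107) = 181613248/106107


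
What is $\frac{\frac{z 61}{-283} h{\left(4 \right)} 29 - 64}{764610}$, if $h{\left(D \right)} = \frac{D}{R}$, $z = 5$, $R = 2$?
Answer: $- \frac{5967}{36064105} \approx -0.00016546$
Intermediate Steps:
$h{\left(D \right)} = \frac{D}{2}$
$\frac{\frac{z 61}{-283} h{\left(4 \right)} 29 - 64}{764610} = \frac{\frac{5 \cdot 61}{-283} \cdot \frac{1}{2} \cdot 4 \cdot 29 - 64}{764610} = \left(305 \left(- \frac{1}{283}\right) 2 \cdot 29 - 64\right) \frac{1}{764610} = \left(\left(- \frac{305}{283}\right) 58 - 64\right) \frac{1}{764610} = \left(- \frac{17690}{283} - 64\right) \frac{1}{764610} = \left(- \frac{35802}{283}\right) \frac{1}{764610} = - \frac{5967}{36064105}$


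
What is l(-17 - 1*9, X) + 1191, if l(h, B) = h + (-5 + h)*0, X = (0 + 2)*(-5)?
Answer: 1165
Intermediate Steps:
X = -10 (X = 2*(-5) = -10)
l(h, B) = h (l(h, B) = h + 0 = h)
l(-17 - 1*9, X) + 1191 = (-17 - 1*9) + 1191 = (-17 - 9) + 1191 = -26 + 1191 = 1165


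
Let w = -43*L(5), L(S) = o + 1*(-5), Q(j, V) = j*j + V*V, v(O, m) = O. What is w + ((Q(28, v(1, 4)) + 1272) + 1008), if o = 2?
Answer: 3194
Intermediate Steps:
Q(j, V) = V² + j² (Q(j, V) = j² + V² = V² + j²)
L(S) = -3 (L(S) = 2 + 1*(-5) = 2 - 5 = -3)
w = 129 (w = -43*(-3) = 129)
w + ((Q(28, v(1, 4)) + 1272) + 1008) = 129 + (((1² + 28²) + 1272) + 1008) = 129 + (((1 + 784) + 1272) + 1008) = 129 + ((785 + 1272) + 1008) = 129 + (2057 + 1008) = 129 + 3065 = 3194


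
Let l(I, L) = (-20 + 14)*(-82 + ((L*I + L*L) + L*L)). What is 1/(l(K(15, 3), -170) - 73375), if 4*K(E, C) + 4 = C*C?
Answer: -1/418408 ≈ -2.3900e-6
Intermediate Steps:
K(E, C) = -1 + C**2/4 (K(E, C) = -1 + (C*C)/4 = -1 + C**2/4)
l(I, L) = 492 - 12*L**2 - 6*I*L (l(I, L) = -6*(-82 + ((I*L + L**2) + L**2)) = -6*(-82 + ((L**2 + I*L) + L**2)) = -6*(-82 + (2*L**2 + I*L)) = -6*(-82 + 2*L**2 + I*L) = 492 - 12*L**2 - 6*I*L)
1/(l(K(15, 3), -170) - 73375) = 1/((492 - 12*(-170)**2 - 6*(-1 + (1/4)*3**2)*(-170)) - 73375) = 1/((492 - 12*28900 - 6*(-1 + (1/4)*9)*(-170)) - 73375) = 1/((492 - 346800 - 6*(-1 + 9/4)*(-170)) - 73375) = 1/((492 - 346800 - 6*5/4*(-170)) - 73375) = 1/((492 - 346800 + 1275) - 73375) = 1/(-345033 - 73375) = 1/(-418408) = -1/418408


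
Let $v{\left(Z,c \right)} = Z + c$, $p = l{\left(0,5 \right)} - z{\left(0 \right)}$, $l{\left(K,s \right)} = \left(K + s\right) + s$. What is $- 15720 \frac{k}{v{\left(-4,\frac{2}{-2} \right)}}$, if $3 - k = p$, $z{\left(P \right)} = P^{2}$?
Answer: $-22008$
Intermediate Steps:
$l{\left(K,s \right)} = K + 2 s$
$p = 10$ ($p = \left(0 + 2 \cdot 5\right) - 0^{2} = \left(0 + 10\right) - 0 = 10 + 0 = 10$)
$k = -7$ ($k = 3 - 10 = -7$)
$- 15720 \frac{k}{v{\left(-4,\frac{2}{-2} \right)}} = - 15720 \left(- \frac{7}{-4 + \frac{2}{-2}}\right) = - 15720 \left(- \frac{7}{-4 + 2 \left(- \frac{1}{2}\right)}\right) = - 15720 \left(- \frac{7}{-4 - 1}\right) = - 15720 \left(- \frac{7}{-5}\right) = - 15720 \left(\left(-7\right) \left(- \frac{1}{5}\right)\right) = \left(-15720\right) \frac{7}{5} = -22008$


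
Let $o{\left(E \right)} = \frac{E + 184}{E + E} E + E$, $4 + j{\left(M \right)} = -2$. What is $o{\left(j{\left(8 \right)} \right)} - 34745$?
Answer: $-34662$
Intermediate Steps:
$j{\left(M \right)} = -6$ ($j{\left(M \right)} = -4 - 2 = -6$)
$o{\left(E \right)} = 92 + \frac{3 E}{2}$ ($o{\left(E \right)} = \frac{184 + E}{2 E} E + E = \left(92 + \frac{E}{2}\right) + E = 92 + \frac{3 E}{2}$)
$o{\left(j{\left(8 \right)} \right)} - 34745 = \left(92 + \frac{3}{2} \left(-6\right)\right) - 34745 = \left(92 - 9\right) - 34745 = 83 - 34745 = -34662$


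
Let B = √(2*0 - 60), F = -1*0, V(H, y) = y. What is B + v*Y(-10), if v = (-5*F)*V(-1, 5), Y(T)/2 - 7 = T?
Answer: 2*I*√15 ≈ 7.746*I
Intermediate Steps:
Y(T) = 14 + 2*T
F = 0
v = 0 (v = -5*0*5 = 0*5 = 0)
B = 2*I*√15 (B = √(0 - 60) = √(-60) = 2*I*√15 ≈ 7.746*I)
B + v*Y(-10) = 2*I*√15 + 0*(14 + 2*(-10)) = 2*I*√15 + 0*(14 - 20) = 2*I*√15 + 0*(-6) = 2*I*√15 + 0 = 2*I*√15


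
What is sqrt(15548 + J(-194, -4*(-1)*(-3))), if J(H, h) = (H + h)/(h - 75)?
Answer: sqrt(117700734)/87 ≈ 124.70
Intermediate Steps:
J(H, h) = (H + h)/(-75 + h)
sqrt(15548 + J(-194, -4*(-1)*(-3))) = sqrt(15548 + (-194 - 4*(-1)*(-3))/(-75 - 4*(-1)*(-3))) = sqrt(15548 + (-194 + 4*(-3))/(-75 + 4*(-3))) = sqrt(15548 + (-194 - 12)/(-75 - 12)) = sqrt(15548 - 206/(-87)) = sqrt(15548 - 1/87*(-206)) = sqrt(15548 + 206/87) = sqrt(1352882/87) = sqrt(117700734)/87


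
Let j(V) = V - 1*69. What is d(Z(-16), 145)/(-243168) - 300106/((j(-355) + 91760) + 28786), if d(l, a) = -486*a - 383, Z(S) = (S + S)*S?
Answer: -111531439/50536032 ≈ -2.2070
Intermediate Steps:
Z(S) = 2*S**2 (Z(S) = (2*S)*S = 2*S**2)
j(V) = -69 + V (j(V) = V - 69 = -69 + V)
d(l, a) = -383 - 486*a
d(Z(-16), 145)/(-243168) - 300106/((j(-355) + 91760) + 28786) = (-383 - 486*145)/(-243168) - 300106/(((-69 - 355) + 91760) + 28786) = (-383 - 70470)*(-1/243168) - 300106/((-424 + 91760) + 28786) = -70853*(-1/243168) - 300106/(91336 + 28786) = 70853/243168 - 300106/120122 = 70853/243168 - 300106*1/120122 = 70853/243168 - 150053/60061 = -111531439/50536032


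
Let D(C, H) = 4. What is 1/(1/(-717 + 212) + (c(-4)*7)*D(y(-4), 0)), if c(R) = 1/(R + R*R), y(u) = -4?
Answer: 1515/3532 ≈ 0.42894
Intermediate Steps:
c(R) = 1/(R + R²)
1/(1/(-717 + 212) + (c(-4)*7)*D(y(-4), 0)) = 1/(1/(-717 + 212) + ((1/((-4)*(1 - 4)))*7)*4) = 1/(1/(-505) + (-¼/(-3)*7)*4) = 1/(-1/505 + (-¼*(-⅓)*7)*4) = 1/(-1/505 + ((1/12)*7)*4) = 1/(-1/505 + (7/12)*4) = 1/(-1/505 + 7/3) = 1/(3532/1515) = 1515/3532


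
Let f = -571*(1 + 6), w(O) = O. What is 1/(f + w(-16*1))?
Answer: -1/4013 ≈ -0.00024919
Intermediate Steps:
f = -3997 (f = -571*7 = -3997)
1/(f + w(-16*1)) = 1/(-3997 - 16*1) = 1/(-3997 - 16) = 1/(-4013) = -1/4013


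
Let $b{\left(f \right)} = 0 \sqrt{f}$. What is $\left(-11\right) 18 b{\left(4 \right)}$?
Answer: $0$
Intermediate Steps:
$b{\left(f \right)} = 0$
$\left(-11\right) 18 b{\left(4 \right)} = \left(-11\right) 18 \cdot 0 = \left(-198\right) 0 = 0$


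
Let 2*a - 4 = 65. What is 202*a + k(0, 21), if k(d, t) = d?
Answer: 6969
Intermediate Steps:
a = 69/2 (a = 2 + (½)*65 = 2 + 65/2 = 69/2 ≈ 34.500)
202*a + k(0, 21) = 202*(69/2) + 0 = 6969 + 0 = 6969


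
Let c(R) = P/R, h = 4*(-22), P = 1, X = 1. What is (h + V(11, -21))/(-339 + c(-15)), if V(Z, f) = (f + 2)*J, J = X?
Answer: 1605/5086 ≈ 0.31557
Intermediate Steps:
J = 1
V(Z, f) = 2 + f (V(Z, f) = (f + 2)*1 = (2 + f)*1 = 2 + f)
h = -88
c(R) = 1/R
(h + V(11, -21))/(-339 + c(-15)) = (-88 + (2 - 21))/(-339 + 1/(-15)) = (-88 - 19)/(-339 - 1/15) = -107/(-5086/15) = -107*(-15/5086) = 1605/5086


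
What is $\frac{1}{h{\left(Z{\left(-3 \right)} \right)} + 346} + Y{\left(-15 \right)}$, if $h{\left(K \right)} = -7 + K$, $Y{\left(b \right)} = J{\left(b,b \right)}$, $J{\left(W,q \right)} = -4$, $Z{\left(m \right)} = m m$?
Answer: $- \frac{1391}{348} \approx -3.9971$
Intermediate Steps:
$Z{\left(m \right)} = m^{2}$
$Y{\left(b \right)} = -4$
$\frac{1}{h{\left(Z{\left(-3 \right)} \right)} + 346} + Y{\left(-15 \right)} = \frac{1}{\left(-7 + \left(-3\right)^{2}\right) + 346} - 4 = \frac{1}{\left(-7 + 9\right) + 346} - 4 = \frac{1}{2 + 346} - 4 = \frac{1}{348} - 4 = - \frac{1391}{348}$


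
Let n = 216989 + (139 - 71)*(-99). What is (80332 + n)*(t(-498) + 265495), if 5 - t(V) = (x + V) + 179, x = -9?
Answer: 77246692692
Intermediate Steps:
t(V) = -165 - V (t(V) = 5 - ((-9 + V) + 179) = 5 - (170 + V) = 5 + (-170 - V) = -165 - V)
n = 210257 (n = 216989 + 68*(-99) = 216989 - 6732 = 210257)
(80332 + n)*(t(-498) + 265495) = (80332 + 210257)*((-165 - 1*(-498)) + 265495) = 290589*((-165 + 498) + 265495) = 290589*(333 + 265495) = 290589*265828 = 77246692692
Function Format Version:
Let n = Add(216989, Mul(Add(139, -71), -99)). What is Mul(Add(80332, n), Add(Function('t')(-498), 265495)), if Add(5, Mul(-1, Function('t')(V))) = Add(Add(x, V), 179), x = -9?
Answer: 77246692692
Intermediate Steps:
Function('t')(V) = Add(-165, Mul(-1, V)) (Function('t')(V) = Add(5, Mul(-1, Add(Add(-9, V), 179))) = Add(5, Mul(-1, Add(170, V))) = Add(5, Add(-170, Mul(-1, V))) = Add(-165, Mul(-1, V)))
n = 210257 (n = Add(216989, Mul(68, -99)) = Add(216989, -6732) = 210257)
Mul(Add(80332, n), Add(Function('t')(-498), 265495)) = Mul(Add(80332, 210257), Add(Add(-165, Mul(-1, -498)), 265495)) = Mul(290589, Add(Add(-165, 498), 265495)) = Mul(290589, Add(333, 265495)) = Mul(290589, 265828) = 77246692692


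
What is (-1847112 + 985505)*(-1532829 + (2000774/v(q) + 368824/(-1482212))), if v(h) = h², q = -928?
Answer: 210726245637355780342515/159557157376 ≈ 1.3207e+12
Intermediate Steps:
(-1847112 + 985505)*(-1532829 + (2000774/v(q) + 368824/(-1482212))) = (-1847112 + 985505)*(-1532829 + (2000774/((-928)²) + 368824/(-1482212))) = -861607*(-1532829 + (2000774/861184 + 368824*(-1/1482212))) = -861607*(-1532829 + (2000774*(1/861184) - 92206/370553)) = -861607*(-1532829 + (1000387/430592 - 92206/370553)) = -861607*(-1532829 + 330993238059/159557157376) = -861607*(-244573506990258645/159557157376) = 210726245637355780342515/159557157376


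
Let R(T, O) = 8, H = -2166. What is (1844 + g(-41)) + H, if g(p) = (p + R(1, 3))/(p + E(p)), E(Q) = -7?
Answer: -5141/16 ≈ -321.31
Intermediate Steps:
g(p) = (8 + p)/(-7 + p) (g(p) = (p + 8)/(p - 7) = (8 + p)/(-7 + p))
(1844 + g(-41)) + H = (1844 + (8 - 41)/(-7 - 41)) - 2166 = (1844 - 33/(-48)) - 2166 = (1844 - 1/48*(-33)) - 2166 = (1844 + 11/16) - 2166 = 29515/16 - 2166 = -5141/16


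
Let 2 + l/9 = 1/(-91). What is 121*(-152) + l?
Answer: -1675319/91 ≈ -18410.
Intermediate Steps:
l = -1647/91 (l = -18 + 9/(-91) = -18 + 9*(-1/91) = -18 - 9/91 = -1647/91 ≈ -18.099)
121*(-152) + l = 121*(-152) - 1647/91 = -18392 - 1647/91 = -1675319/91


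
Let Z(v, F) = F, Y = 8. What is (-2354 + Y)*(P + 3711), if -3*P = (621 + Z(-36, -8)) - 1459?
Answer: -9367578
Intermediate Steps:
P = 282 (P = -((621 - 8) - 1459)/3 = -(613 - 1459)/3 = -⅓*(-846) = 282)
(-2354 + Y)*(P + 3711) = (-2354 + 8)*(282 + 3711) = -2346*3993 = -9367578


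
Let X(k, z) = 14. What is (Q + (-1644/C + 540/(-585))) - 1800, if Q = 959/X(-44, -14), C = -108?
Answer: -401825/234 ≈ -1717.2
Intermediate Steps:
Q = 137/2 (Q = 959/14 = 959*(1/14) = 137/2 ≈ 68.500)
(Q + (-1644/C + 540/(-585))) - 1800 = (137/2 + (-1644/(-108) + 540/(-585))) - 1800 = (137/2 + (-1644*(-1/108) + 540*(-1/585))) - 1800 = (137/2 + (137/9 - 12/13)) - 1800 = (137/2 + 1673/117) - 1800 = 19375/234 - 1800 = -401825/234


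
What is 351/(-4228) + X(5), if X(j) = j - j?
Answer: -351/4228 ≈ -0.083018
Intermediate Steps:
X(j) = 0
351/(-4228) + X(5) = 351/(-4228) + 0 = 351*(-1/4228) + 0 = -351/4228 + 0 = -351/4228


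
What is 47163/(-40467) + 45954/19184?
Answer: 159140921/129386488 ≈ 1.2300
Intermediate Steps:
47163/(-40467) + 45954/19184 = 47163*(-1/40467) + 45954*(1/19184) = -15721/13489 + 22977/9592 = 159140921/129386488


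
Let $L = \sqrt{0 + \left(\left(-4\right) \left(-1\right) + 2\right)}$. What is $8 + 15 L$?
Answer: $8 + 15 \sqrt{6} \approx 44.742$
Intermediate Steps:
$L = \sqrt{6}$ ($L = \sqrt{0 + \left(4 + 2\right)} = \sqrt{0 + 6} = \sqrt{6} \approx 2.4495$)
$8 + 15 L = 8 + 15 \sqrt{6}$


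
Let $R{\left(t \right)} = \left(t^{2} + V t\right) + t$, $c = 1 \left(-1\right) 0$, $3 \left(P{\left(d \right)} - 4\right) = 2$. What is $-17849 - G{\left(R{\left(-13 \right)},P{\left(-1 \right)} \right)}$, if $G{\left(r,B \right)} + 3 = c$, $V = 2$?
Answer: $-17846$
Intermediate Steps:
$P{\left(d \right)} = \frac{14}{3}$ ($P{\left(d \right)} = 4 + \frac{1}{3} \cdot 2 = 4 + \frac{2}{3} = \frac{14}{3}$)
$c = 0$ ($c = \left(-1\right) 0 = 0$)
$R{\left(t \right)} = t^{2} + 3 t$ ($R{\left(t \right)} = \left(t^{2} + 2 t\right) + t = t^{2} + 3 t$)
$G{\left(r,B \right)} = -3$ ($G{\left(r,B \right)} = -3 + 0 = -3$)
$-17849 - G{\left(R{\left(-13 \right)},P{\left(-1 \right)} \right)} = -17849 - -3 = -17849 + 3 = -17846$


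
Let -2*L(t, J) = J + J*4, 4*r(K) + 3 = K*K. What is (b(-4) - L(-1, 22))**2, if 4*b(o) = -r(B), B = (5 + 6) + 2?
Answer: 127449/64 ≈ 1991.4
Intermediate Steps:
B = 13 (B = 11 + 2 = 13)
r(K) = -3/4 + K**2/4 (r(K) = -3/4 + (K*K)/4 = -3/4 + K**2/4)
L(t, J) = -5*J/2 (L(t, J) = -(J + J*4)/2 = -(J + 4*J)/2 = -5*J/2)
b(o) = -83/8 (b(o) = (-(-3/4 + (1/4)*13**2))/4 = (-(-3/4 + (1/4)*169))/4 = (-(-3/4 + 169/4))/4 = (-1*83/2)/4 = (1/4)*(-83/2) = -83/8)
(b(-4) - L(-1, 22))**2 = (-83/8 - (-5)*22/2)**2 = (-83/8 - 1*(-55))**2 = (-83/8 + 55)**2 = (357/8)**2 = 127449/64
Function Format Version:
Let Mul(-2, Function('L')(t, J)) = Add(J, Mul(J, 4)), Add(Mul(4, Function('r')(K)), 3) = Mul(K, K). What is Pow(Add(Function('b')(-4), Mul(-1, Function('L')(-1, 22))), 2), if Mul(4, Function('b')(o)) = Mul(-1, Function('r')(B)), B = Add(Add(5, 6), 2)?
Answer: Rational(127449, 64) ≈ 1991.4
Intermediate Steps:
B = 13 (B = Add(11, 2) = 13)
Function('r')(K) = Add(Rational(-3, 4), Mul(Rational(1, 4), Pow(K, 2))) (Function('r')(K) = Add(Rational(-3, 4), Mul(Rational(1, 4), Mul(K, K))) = Add(Rational(-3, 4), Mul(Rational(1, 4), Pow(K, 2))))
Function('L')(t, J) = Mul(Rational(-5, 2), J) (Function('L')(t, J) = Mul(Rational(-1, 2), Add(J, Mul(J, 4))) = Mul(Rational(-1, 2), Add(J, Mul(4, J))) = Mul(Rational(-1, 2), Mul(5, J)) = Mul(Rational(-5, 2), J))
Function('b')(o) = Rational(-83, 8) (Function('b')(o) = Mul(Rational(1, 4), Mul(-1, Add(Rational(-3, 4), Mul(Rational(1, 4), Pow(13, 2))))) = Mul(Rational(1, 4), Mul(-1, Add(Rational(-3, 4), Mul(Rational(1, 4), 169)))) = Mul(Rational(1, 4), Mul(-1, Add(Rational(-3, 4), Rational(169, 4)))) = Mul(Rational(1, 4), Mul(-1, Rational(83, 2))) = Mul(Rational(1, 4), Rational(-83, 2)) = Rational(-83, 8))
Pow(Add(Function('b')(-4), Mul(-1, Function('L')(-1, 22))), 2) = Pow(Add(Rational(-83, 8), Mul(-1, Mul(Rational(-5, 2), 22))), 2) = Pow(Add(Rational(-83, 8), Mul(-1, -55)), 2) = Pow(Add(Rational(-83, 8), 55), 2) = Pow(Rational(357, 8), 2) = Rational(127449, 64)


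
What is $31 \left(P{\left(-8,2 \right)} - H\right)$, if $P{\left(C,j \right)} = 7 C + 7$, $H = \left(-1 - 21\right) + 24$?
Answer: $-1581$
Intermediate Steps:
$H = 2$ ($H = -22 + 24 = 2$)
$P{\left(C,j \right)} = 7 + 7 C$
$31 \left(P{\left(-8,2 \right)} - H\right) = 31 \left(\left(7 + 7 \left(-8\right)\right) - 2\right) = 31 \left(\left(7 - 56\right) - 2\right) = 31 \left(-49 - 2\right) = 31 \left(-51\right) = -1581$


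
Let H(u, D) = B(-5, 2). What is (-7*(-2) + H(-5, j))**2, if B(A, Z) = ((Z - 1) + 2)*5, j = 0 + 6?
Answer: 841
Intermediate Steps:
j = 6
B(A, Z) = 5 + 5*Z (B(A, Z) = ((-1 + Z) + 2)*5 = (1 + Z)*5 = 5 + 5*Z)
H(u, D) = 15 (H(u, D) = 5 + 5*2 = 5 + 10 = 15)
(-7*(-2) + H(-5, j))**2 = (-7*(-2) + 15)**2 = (14 + 15)**2 = 29**2 = 841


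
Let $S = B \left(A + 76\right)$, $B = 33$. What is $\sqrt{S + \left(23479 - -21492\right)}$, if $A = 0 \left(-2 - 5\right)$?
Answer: $\sqrt{47479} \approx 217.9$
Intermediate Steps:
$A = 0$ ($A = 0 \left(-7\right) = 0$)
$S = 2508$ ($S = 33 \left(0 + 76\right) = 33 \cdot 76 = 2508$)
$\sqrt{S + \left(23479 - -21492\right)} = \sqrt{2508 + \left(23479 - -21492\right)} = \sqrt{2508 + \left(23479 + 21492\right)} = \sqrt{2508 + 44971} = \sqrt{47479}$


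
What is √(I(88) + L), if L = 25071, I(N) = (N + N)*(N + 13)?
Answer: √42847 ≈ 207.00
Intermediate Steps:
I(N) = 2*N*(13 + N) (I(N) = (2*N)*(13 + N) = 2*N*(13 + N))
√(I(88) + L) = √(2*88*(13 + 88) + 25071) = √(2*88*101 + 25071) = √(17776 + 25071) = √42847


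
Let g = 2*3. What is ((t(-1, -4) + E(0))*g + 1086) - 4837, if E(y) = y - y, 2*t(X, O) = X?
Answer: -3754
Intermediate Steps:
t(X, O) = X/2
g = 6
E(y) = 0
((t(-1, -4) + E(0))*g + 1086) - 4837 = (((1/2)*(-1) + 0)*6 + 1086) - 4837 = ((-1/2 + 0)*6 + 1086) - 4837 = (-1/2*6 + 1086) - 4837 = (-3 + 1086) - 4837 = 1083 - 4837 = -3754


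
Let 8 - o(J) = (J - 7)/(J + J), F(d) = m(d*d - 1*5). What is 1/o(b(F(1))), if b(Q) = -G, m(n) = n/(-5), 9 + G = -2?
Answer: 11/86 ≈ 0.12791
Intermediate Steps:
G = -11 (G = -9 - 2 = -11)
m(n) = -n/5 (m(n) = n*(-1/5) = -n/5)
F(d) = 1 - d**2/5 (F(d) = -(d*d - 1*5)/5 = -(d**2 - 5)/5 = -(-5 + d**2)/5 = 1 - d**2/5)
b(Q) = 11 (b(Q) = -1*(-11) = 11)
o(J) = 8 - (-7 + J)/(2*J) (o(J) = 8 - (J - 7)/(J + J) = 8 - (-7 + J)/(2*J))
1/o(b(F(1))) = 1/((1/2)*(7 + 15*11)/11) = 1/((1/2)*(1/11)*(7 + 165)) = 1/((1/2)*(1/11)*172) = 1/(86/11) = 11/86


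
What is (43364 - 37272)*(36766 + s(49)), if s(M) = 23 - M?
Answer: 223820080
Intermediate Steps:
(43364 - 37272)*(36766 + s(49)) = (43364 - 37272)*(36766 + (23 - 1*49)) = 6092*(36766 + (23 - 49)) = 6092*(36766 - 26) = 6092*36740 = 223820080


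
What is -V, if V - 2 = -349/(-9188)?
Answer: -18725/9188 ≈ -2.0380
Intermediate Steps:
V = 18725/9188 (V = 2 - 349/(-9188) = 2 - 349*(-1/9188) = 2 + 349/9188 = 18725/9188 ≈ 2.0380)
-V = -1*18725/9188 = -18725/9188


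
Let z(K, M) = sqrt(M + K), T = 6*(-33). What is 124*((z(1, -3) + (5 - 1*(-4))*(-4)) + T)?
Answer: -29016 + 124*I*sqrt(2) ≈ -29016.0 + 175.36*I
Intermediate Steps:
T = -198
z(K, M) = sqrt(K + M)
124*((z(1, -3) + (5 - 1*(-4))*(-4)) + T) = 124*((sqrt(1 - 3) + (5 - 1*(-4))*(-4)) - 198) = 124*((sqrt(-2) + (5 + 4)*(-4)) - 198) = 124*((I*sqrt(2) + 9*(-4)) - 198) = 124*((I*sqrt(2) - 36) - 198) = 124*((-36 + I*sqrt(2)) - 198) = 124*(-234 + I*sqrt(2)) = -29016 + 124*I*sqrt(2)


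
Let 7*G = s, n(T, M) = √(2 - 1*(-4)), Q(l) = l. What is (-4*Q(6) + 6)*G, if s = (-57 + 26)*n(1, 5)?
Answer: 558*√6/7 ≈ 195.26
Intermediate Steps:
n(T, M) = √6 (n(T, M) = √(2 + 4) = √6)
s = -31*√6 (s = (-57 + 26)*√6 = -31*√6 ≈ -75.934)
G = -31*√6/7 (G = (-31*√6)/7 = -31*√6/7 ≈ -10.848)
(-4*Q(6) + 6)*G = (-4*6 + 6)*(-31*√6/7) = (-24 + 6)*(-31*√6/7) = -(-558)*√6/7 = 558*√6/7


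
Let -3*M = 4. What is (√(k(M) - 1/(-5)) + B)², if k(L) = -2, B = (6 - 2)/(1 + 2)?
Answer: -1/45 + 8*I*√5/5 ≈ -0.022222 + 3.5777*I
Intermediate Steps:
M = -4/3 (M = -⅓*4 = -4/3 ≈ -1.3333)
B = 4/3 ≈ 1.3333
(√(k(M) - 1/(-5)) + B)² = (√(-2 - 1/(-5)) + 4/3)² = (√(-2 - 1*(-⅕)) + 4/3)² = (√(-2 + ⅕) + 4/3)² = (√(-9/5) + 4/3)² = (3*I*√5/5 + 4/3)² = (4/3 + 3*I*√5/5)²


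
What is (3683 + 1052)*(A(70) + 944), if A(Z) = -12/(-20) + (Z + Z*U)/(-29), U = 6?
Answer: 127387599/29 ≈ 4.3927e+6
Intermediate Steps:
A(Z) = ⅗ - 7*Z/29 (A(Z) = -12/(-20) + (Z + Z*6)/(-29) = -12*(-1/20) + (Z + 6*Z)*(-1/29) = ⅗ + (7*Z)*(-1/29) = ⅗ - 7*Z/29)
(3683 + 1052)*(A(70) + 944) = (3683 + 1052)*((⅗ - 7/29*70) + 944) = 4735*((⅗ - 490/29) + 944) = 4735*(-2363/145 + 944) = 4735*(134517/145) = 127387599/29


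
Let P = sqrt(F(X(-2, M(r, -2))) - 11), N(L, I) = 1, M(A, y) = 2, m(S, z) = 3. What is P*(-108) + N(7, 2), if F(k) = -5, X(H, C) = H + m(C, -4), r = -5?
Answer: 1 - 432*I ≈ 1.0 - 432.0*I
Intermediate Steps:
X(H, C) = 3 + H (X(H, C) = H + 3 = 3 + H)
P = 4*I (P = sqrt(-5 - 11) = sqrt(-16) = 4*I ≈ 4.0*I)
P*(-108) + N(7, 2) = (4*I)*(-108) + 1 = -432*I + 1 = 1 - 432*I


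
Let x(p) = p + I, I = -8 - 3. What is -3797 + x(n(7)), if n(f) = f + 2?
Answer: -3799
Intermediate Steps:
I = -11
n(f) = 2 + f
x(p) = -11 + p (x(p) = p - 11 = -11 + p)
-3797 + x(n(7)) = -3797 + (-11 + (2 + 7)) = -3797 + (-11 + 9) = -3797 - 2 = -3799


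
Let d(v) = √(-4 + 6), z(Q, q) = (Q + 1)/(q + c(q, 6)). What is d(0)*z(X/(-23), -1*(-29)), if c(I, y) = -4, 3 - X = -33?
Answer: -13*√2/575 ≈ -0.031974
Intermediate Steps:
X = 36 (X = 3 - 1*(-33) = 3 + 33 = 36)
z(Q, q) = (1 + Q)/(-4 + q) (z(Q, q) = (Q + 1)/(q - 4) = (1 + Q)/(-4 + q))
d(v) = √2
d(0)*z(X/(-23), -1*(-29)) = √2*((1 + 36/(-23))/(-4 - 1*(-29))) = √2*((1 + 36*(-1/23))/(-4 + 29)) = √2*((1 - 36/23)/25) = √2*((1/25)*(-13/23)) = √2*(-13/575) = -13*√2/575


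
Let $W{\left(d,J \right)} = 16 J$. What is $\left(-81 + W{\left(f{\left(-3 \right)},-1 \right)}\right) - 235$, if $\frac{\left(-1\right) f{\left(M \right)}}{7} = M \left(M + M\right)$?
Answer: $-332$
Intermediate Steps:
$f{\left(M \right)} = - 14 M^{2}$ ($f{\left(M \right)} = - 7 M \left(M + M\right) = - 7 M 2 M = - 7 \cdot 2 M^{2} = - 14 M^{2}$)
$\left(-81 + W{\left(f{\left(-3 \right)},-1 \right)}\right) - 235 = \left(-81 + 16 \left(-1\right)\right) - 235 = \left(-81 - 16\right) - 235 = -97 - 235 = -332$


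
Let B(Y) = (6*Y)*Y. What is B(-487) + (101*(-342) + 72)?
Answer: 1388544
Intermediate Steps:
B(Y) = 6*Y²
B(-487) + (101*(-342) + 72) = 6*(-487)² + (101*(-342) + 72) = 6*237169 + (-34542 + 72) = 1423014 - 34470 = 1388544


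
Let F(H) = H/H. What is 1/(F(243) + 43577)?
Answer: 1/43578 ≈ 2.2947e-5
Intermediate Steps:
F(H) = 1
1/(F(243) + 43577) = 1/(1 + 43577) = 1/43578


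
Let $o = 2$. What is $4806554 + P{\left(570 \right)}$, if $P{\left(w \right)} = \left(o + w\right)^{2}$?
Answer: $5133738$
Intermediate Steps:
$P{\left(w \right)} = \left(2 + w\right)^{2}$
$4806554 + P{\left(570 \right)} = 4806554 + \left(2 + 570\right)^{2} = 4806554 + 572^{2} = 4806554 + 327184 = 5133738$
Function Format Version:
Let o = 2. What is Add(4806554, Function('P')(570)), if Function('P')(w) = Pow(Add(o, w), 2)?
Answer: 5133738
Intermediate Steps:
Function('P')(w) = Pow(Add(2, w), 2)
Add(4806554, Function('P')(570)) = Add(4806554, Pow(Add(2, 570), 2)) = Add(4806554, Pow(572, 2)) = Add(4806554, 327184) = 5133738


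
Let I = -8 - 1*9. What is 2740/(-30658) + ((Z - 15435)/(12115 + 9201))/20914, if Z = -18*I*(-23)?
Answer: -611094357497/6833711489096 ≈ -0.089424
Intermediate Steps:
I = -17 (I = -8 - 9 = -17)
Z = -7038 (Z = -18*(-17)*(-23) = 306*(-23) = -7038)
2740/(-30658) + ((Z - 15435)/(12115 + 9201))/20914 = 2740/(-30658) + ((-7038 - 15435)/(12115 + 9201))/20914 = 2740*(-1/30658) - 22473/21316*(1/20914) = -1370/15329 - 22473*1/21316*(1/20914) = -1370/15329 - 22473/21316*1/20914 = -1370/15329 - 22473/445802824 = -611094357497/6833711489096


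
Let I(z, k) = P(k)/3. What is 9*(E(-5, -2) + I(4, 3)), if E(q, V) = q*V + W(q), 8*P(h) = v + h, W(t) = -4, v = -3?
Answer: 54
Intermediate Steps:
P(h) = -3/8 + h/8 (P(h) = (-3 + h)/8 = -3/8 + h/8)
E(q, V) = -4 + V*q (E(q, V) = q*V - 4 = V*q - 4 = -4 + V*q)
I(z, k) = -⅛ + k/24 (I(z, k) = (-3/8 + k/8)/3 = (-3/8 + k/8)*(⅓) = -⅛ + k/24)
9*(E(-5, -2) + I(4, 3)) = 9*((-4 - 2*(-5)) + (-⅛ + (1/24)*3)) = 9*((-4 + 10) + (-⅛ + ⅛)) = 9*(6 + 0) = 9*6 = 54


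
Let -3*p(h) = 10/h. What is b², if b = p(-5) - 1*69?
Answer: 42025/9 ≈ 4669.4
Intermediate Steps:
p(h) = -10/(3*h)
b = -205/3 (b = -10/3/(-5) - 1*69 = -10/3*(-⅕) - 69 = ⅔ - 69 = -205/3 ≈ -68.333)
b² = (-205/3)² = 42025/9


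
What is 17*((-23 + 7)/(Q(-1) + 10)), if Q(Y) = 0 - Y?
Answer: -272/11 ≈ -24.727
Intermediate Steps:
Q(Y) = -Y
17*((-23 + 7)/(Q(-1) + 10)) = 17*((-23 + 7)/(-1*(-1) + 10)) = 17*(-16/(1 + 10)) = 17*(-16/11) = -272/11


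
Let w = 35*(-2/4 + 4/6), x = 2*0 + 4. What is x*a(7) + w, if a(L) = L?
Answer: 203/6 ≈ 33.833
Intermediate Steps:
x = 4 (x = 0 + 4 = 4)
w = 35/6 (w = 35*(-2*¼ + 4*(⅙)) = 35*(-½ + ⅔) = 35*(⅙) = 35/6 ≈ 5.8333)
x*a(7) + w = 4*7 + 35/6 = 28 + 35/6 = 203/6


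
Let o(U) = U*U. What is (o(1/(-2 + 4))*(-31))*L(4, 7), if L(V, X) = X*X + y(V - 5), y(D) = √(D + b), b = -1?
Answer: -1519/4 - 31*I*√2/4 ≈ -379.75 - 10.96*I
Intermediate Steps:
y(D) = √(-1 + D) (y(D) = √(D - 1) = √(-1 + D))
L(V, X) = X² + √(-6 + V) (L(V, X) = X*X + √(-1 + (V - 5)) = X² + √(-1 + (-5 + V)) = X² + √(-6 + V))
o(U) = U²
(o(1/(-2 + 4))*(-31))*L(4, 7) = ((1/(-2 + 4))²*(-31))*(7² + √(-6 + 4)) = ((1/2)²*(-31))*(49 + √(-2)) = ((½)²*(-31))*(49 + I*√2) = ((¼)*(-31))*(49 + I*√2) = -31*(49 + I*√2)/4 = -1519/4 - 31*I*√2/4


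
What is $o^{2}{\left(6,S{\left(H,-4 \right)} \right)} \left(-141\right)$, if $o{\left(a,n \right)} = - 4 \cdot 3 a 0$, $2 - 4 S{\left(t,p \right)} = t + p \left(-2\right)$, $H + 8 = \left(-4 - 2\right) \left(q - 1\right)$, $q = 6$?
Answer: $0$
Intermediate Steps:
$H = -38$ ($H = -8 + \left(-4 - 2\right) \left(6 - 1\right) = -8 - 30 = -38$)
$S{\left(t,p \right)} = \frac{1}{2} + \frac{p}{2} - \frac{t}{4}$ ($S{\left(t,p \right)} = \frac{1}{2} - \frac{t + p \left(-2\right)}{4} = \frac{1}{2} - \frac{t - 2 p}{4} = \frac{1}{2} + \left(\frac{p}{2} - \frac{t}{4}\right) = \frac{1}{2} + \frac{p}{2} - \frac{t}{4}$)
$o{\left(a,n \right)} = 0$ ($o{\left(a,n \right)} = - 12 a 0 = 0$)
$o^{2}{\left(6,S{\left(H,-4 \right)} \right)} \left(-141\right) = 0^{2} \left(-141\right) = 0 \left(-141\right) = 0$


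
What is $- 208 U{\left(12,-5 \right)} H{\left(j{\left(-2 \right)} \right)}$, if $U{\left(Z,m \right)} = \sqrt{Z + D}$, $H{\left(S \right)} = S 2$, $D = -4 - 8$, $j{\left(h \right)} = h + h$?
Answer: $0$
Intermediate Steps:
$j{\left(h \right)} = 2 h$
$D = -12$ ($D = -4 - 8 = -12$)
$H{\left(S \right)} = 2 S$
$U{\left(Z,m \right)} = \sqrt{-12 + Z}$ ($U{\left(Z,m \right)} = \sqrt{Z - 12} = \sqrt{-12 + Z}$)
$- 208 U{\left(12,-5 \right)} H{\left(j{\left(-2 \right)} \right)} = - 208 \sqrt{-12 + 12} \cdot 2 \cdot 2 \left(-2\right) = - 208 \sqrt{0} \cdot 2 \left(-4\right) = \left(-208\right) 0 \left(-8\right) = 0 \left(-8\right) = 0$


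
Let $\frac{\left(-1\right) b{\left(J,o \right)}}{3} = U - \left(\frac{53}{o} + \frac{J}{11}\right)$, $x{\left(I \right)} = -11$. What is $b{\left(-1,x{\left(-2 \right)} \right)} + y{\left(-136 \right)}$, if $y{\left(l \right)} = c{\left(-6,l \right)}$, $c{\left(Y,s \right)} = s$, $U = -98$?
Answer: $\frac{1576}{11} \approx 143.27$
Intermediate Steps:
$y{\left(l \right)} = l$
$b{\left(J,o \right)} = 294 + \frac{159}{o} + \frac{3 J}{11}$ ($b{\left(J,o \right)} = - 3 \left(-98 - \left(\frac{53}{o} + \frac{J}{11}\right)\right) = - 3 \left(-98 - \frac{53}{o} - \frac{J}{11}\right) = 294 + \frac{159}{o} + \frac{3 J}{11}$)
$b{\left(-1,x{\left(-2 \right)} \right)} + y{\left(-136 \right)} = \left(294 + \frac{159}{-11} + \frac{3}{11} \left(-1\right)\right) - 136 = \left(294 + 159 \left(- \frac{1}{11}\right) - \frac{3}{11}\right) - 136 = \left(294 - \frac{159}{11} - \frac{3}{11}\right) - 136 = \frac{3072}{11} - 136 = \frac{1576}{11}$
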